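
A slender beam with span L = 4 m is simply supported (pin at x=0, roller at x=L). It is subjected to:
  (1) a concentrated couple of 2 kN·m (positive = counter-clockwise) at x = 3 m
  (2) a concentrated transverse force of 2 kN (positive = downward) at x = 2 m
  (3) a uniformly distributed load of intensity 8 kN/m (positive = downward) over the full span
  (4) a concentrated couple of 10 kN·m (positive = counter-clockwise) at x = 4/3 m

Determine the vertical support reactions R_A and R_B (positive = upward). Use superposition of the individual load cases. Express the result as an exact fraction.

R_A = 20 kN, R_B = 14 kN

Load 1 — applied couple M₀=2 kN·m at a=3 m (b=L-a=1):
  R_A = M₀/L = 2/4 = 1/2 kN
  R_B = -M₀/L = -2/4 = -1/2 kN
Load 2 — point force P=2 kN at a=2 m (b=L-a=2):
  R_A = Pb/L = 2·2/4 = 1 kN
  R_B = Pa/L = 2·2/4 = 1 kN
Load 3 — uniform load w=8 kN/m over full span:
  R_A = wL/2 = 8·4/2 = 16 kN
  R_B = wL/2 = 8·4/2 = 16 kN
Load 4 — applied couple M₀=10 kN·m at a=4/3 m (b=L-a=8/3):
  R_A = M₀/L = 10/4 = 5/2 kN
  R_B = -M₀/L = -10/4 = -5/2 kN
Superposition: R_A = 20 kN, R_B = 14 kN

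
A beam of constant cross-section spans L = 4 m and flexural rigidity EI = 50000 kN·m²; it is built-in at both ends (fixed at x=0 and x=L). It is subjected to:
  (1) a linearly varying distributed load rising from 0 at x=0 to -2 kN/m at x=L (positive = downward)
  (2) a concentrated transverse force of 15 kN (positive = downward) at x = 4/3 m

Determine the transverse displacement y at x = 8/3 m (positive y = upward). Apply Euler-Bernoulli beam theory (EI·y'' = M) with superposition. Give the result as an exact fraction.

Load 1 — triangular load w₀=-2 kN/m (0→w₀ over full span):
  y_1 = -w₀x²(L-x)²(x+2L)/(120LEI) = -(-2)·(8/3)²·(4-(8/3))²·((8/3)+2·4)/(120·4·50000) = 128/11390625 m
Load 2 — point force P=15 kN at a=4/3 m (b=L-a=8/3):
  y_2 = -Pa²(L-x)²(3bL-(3b+a)(L-x))/(6L³EI)  [x>a] = -15·(4/3)²·(4-(8/3))²·(3·(8/3)·4-(3·(8/3)+(4/3))·(4-(8/3)))/(6·4³·50000) = -22/455625 m
Superposition: y = Σ y_i = -422/11390625 m ≈ -0.000037 m

y(8/3) = -422/11390625 m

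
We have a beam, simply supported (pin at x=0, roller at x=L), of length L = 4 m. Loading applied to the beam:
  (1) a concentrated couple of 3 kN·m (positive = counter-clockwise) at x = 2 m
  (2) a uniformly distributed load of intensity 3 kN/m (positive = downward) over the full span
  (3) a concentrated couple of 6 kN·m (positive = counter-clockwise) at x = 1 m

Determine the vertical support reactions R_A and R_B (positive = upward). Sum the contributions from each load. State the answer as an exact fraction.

Load 1 — applied couple M₀=3 kN·m at a=2 m (b=L-a=2):
  R_A = M₀/L = 3/4 kN
  R_B = -M₀/L = -3/4 kN
Load 2 — uniform load w=3 kN/m over full span:
  R_A = wL/2 = 3·4/2 = 6 kN
  R_B = wL/2 = 3·4/2 = 6 kN
Load 3 — applied couple M₀=6 kN·m at a=1 m (b=L-a=3):
  R_A = M₀/L = 6/4 = 3/2 kN
  R_B = -M₀/L = -6/4 = -3/2 kN
Superposition: R_A = 33/4 kN, R_B = 15/4 kN

R_A = 33/4 kN, R_B = 15/4 kN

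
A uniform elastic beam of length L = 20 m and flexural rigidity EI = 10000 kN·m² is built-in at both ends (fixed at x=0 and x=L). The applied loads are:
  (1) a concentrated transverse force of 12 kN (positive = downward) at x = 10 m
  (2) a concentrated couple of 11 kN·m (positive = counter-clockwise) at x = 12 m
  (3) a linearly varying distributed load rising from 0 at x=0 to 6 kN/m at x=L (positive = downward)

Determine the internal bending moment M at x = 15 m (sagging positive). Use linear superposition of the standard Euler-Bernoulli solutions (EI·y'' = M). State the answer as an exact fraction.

M(15) = 1861/100 kN·m

Load 1 — point force P=12 kN at a=10 m (b=L-a=10):
  M_1 = Pa²(a+3b)(L-x)/L³ - Pa²b/L²  [x>a] = 12·10²·(10+3·10)·(20-15)/20³ - 12·10²·10/20² = 0 kN·m
Load 2 — applied couple M₀=11 kN·m at a=12 m (b=L-a=8):
  M_2 = R_Ax - M_A - M₀  [x>a] with R_A=99/125, M_A=88/25 = (99/125)·15 - (88/25) - 11 = -66/25 kN·m
Load 3 — triangular load w₀=6 kN/m (0→w₀ over full span):
  M_3 = 3w₀Lx/20 - w₀L²/30 - w₀x³/(6L) = 3·6·20·15/20 - 6·20²/30 - 6·15³/(6·20) = 85/4 kN·m
Superposition: M = Σ M_i = 1861/100 kN·m ≈ 18.610000 kN·m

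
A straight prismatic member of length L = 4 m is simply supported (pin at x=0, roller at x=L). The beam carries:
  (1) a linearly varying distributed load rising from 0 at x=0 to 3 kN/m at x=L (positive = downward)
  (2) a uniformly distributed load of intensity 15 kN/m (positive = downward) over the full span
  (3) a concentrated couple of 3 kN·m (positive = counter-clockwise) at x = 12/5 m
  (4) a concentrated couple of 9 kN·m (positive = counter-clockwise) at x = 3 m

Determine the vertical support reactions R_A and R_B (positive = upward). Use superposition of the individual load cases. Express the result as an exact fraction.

R_A = 35 kN, R_B = 31 kN

Load 1 — triangular load w₀=3 kN/m (0→w₀ over full span):
  R_A = w₀L/6 = 3·4/6 = 2 kN
  R_B = w₀L/3 = 3·4/3 = 4 kN
Load 2 — uniform load w=15 kN/m over full span:
  R_A = wL/2 = 15·4/2 = 30 kN
  R_B = wL/2 = 15·4/2 = 30 kN
Load 3 — applied couple M₀=3 kN·m at a=12/5 m (b=L-a=8/5):
  R_A = M₀/L = 3/4 kN
  R_B = -M₀/L = -3/4 kN
Load 4 — applied couple M₀=9 kN·m at a=3 m (b=L-a=1):
  R_A = M₀/L = 9/4 kN
  R_B = -M₀/L = -9/4 kN
Superposition: R_A = 35 kN, R_B = 31 kN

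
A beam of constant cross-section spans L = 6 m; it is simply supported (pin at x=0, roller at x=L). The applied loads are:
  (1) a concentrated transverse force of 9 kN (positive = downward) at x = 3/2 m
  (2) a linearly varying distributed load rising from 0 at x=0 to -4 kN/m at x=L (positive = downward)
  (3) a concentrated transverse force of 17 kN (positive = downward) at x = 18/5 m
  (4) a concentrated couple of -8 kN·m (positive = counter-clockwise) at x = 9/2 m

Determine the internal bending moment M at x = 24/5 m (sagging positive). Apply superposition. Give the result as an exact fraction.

Load 1 — point force P=9 kN at a=3/2 m (b=L-a=9/2):
  M_1 = Pa(L-x)/L  [x>a] = 9·(3/2)·(6-(24/5))/6 = 27/10 kN·m
Load 2 — triangular load w₀=-4 kN/m (0→w₀ over full span):
  M_2 = w₀Lx/6 - w₀x³/(6L) = (-4)·6·(24/5)/6 - (-4)·(24/5)³/(6·6) = -864/125 kN·m
Load 3 — point force P=17 kN at a=18/5 m (b=L-a=12/5):
  M_3 = Pa(L-x)/L  [x>a] = 17·(18/5)·(6-(24/5))/6 = 306/25 kN·m
Load 4 — applied couple M₀=-8 kN·m at a=9/2 m (b=L-a=3/2):
  M_4 = M₀x/L - M₀  [x>a] = (-8)·(24/5)/6 - (-8) = 8/5 kN·m
Superposition: M = Σ M_i = 2407/250 kN·m ≈ 9.628000 kN·m

M(24/5) = 2407/250 kN·m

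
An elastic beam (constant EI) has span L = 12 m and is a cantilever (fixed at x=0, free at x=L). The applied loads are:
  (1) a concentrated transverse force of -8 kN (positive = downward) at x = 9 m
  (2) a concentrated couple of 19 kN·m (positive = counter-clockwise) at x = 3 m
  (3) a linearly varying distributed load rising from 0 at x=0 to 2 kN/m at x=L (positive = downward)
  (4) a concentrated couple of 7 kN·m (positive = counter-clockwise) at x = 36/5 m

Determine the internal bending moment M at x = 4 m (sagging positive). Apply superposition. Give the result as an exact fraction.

Load 1 — point force P=-8 kN at a=9 m (b=L-a=3):
  M_1 = -P(a-x)  [x≤a] = -(-8)·(9-4) = 40 kN·m
Load 2 — applied couple M₀=19 kN·m at a=3 m (b=L-a=9):
  M_2 = 0  [x>a] = 0 kN·m
Load 3 — triangular load w₀=2 kN/m (0→w₀ over full span):
  M_3 = w₀Lx/2 - w₀L²/3 - w₀x³/(6L) = 2·12·4/2 - 2·12²/3 - 2·4³/(6·12) = -448/9 kN·m
Load 4 — applied couple M₀=7 kN·m at a=36/5 m (b=L-a=24/5):
  M_4 = M₀  [x≤a] = 7 = 7 kN·m
Superposition: M = Σ M_i = -25/9 kN·m ≈ -2.777778 kN·m

M(4) = -25/9 kN·m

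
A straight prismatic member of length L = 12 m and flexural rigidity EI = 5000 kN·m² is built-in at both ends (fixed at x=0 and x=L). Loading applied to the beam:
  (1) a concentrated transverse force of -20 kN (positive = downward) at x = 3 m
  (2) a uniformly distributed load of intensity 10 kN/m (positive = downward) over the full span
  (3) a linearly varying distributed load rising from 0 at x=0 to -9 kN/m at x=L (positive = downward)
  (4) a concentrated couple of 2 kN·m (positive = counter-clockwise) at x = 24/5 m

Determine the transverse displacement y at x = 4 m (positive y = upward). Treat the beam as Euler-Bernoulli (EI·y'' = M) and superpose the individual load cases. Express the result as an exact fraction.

Load 1 — point force P=-20 kN at a=3 m (b=L-a=9):
  y_1 = -Pa²(L-x)²(3bL-(3b+a)(L-x))/(6L³EI)  [x>a] = -(-20)·3²·(12-4)²·(3·9·12-(3·9+3)·(12-4))/(6·12³·5000) = 7/375 m
Load 2 — uniform load w=10 kN/m over full span:
  y_2 = -wx²(L-x)²/(24EI) = -10·4²·(12-4)²/(24·5000) = -32/375 m
Load 3 — triangular load w₀=-9 kN/m (0→w₀ over full span):
  y_3 = -w₀x²(L-x)²(x+2L)/(120LEI) = -(-9)·4²·(12-4)²·(4+2·12)/(120·12·5000) = 112/3125 m
Load 4 — applied couple M₀=2 kN·m at a=24/5 m (b=L-a=36/5):
  y_4 = (R_Ax³/6 - M_Ax²/2)/EI  [x≤a] with R_A=6/25, M_A=6/25 = ((6/25)·4³/6 - (6/25)·4²/2)/5000 = 2/15625 m
Superposition: y = Σ y_i = -1439/46875 m ≈ -0.030699 m

y(4) = -1439/46875 m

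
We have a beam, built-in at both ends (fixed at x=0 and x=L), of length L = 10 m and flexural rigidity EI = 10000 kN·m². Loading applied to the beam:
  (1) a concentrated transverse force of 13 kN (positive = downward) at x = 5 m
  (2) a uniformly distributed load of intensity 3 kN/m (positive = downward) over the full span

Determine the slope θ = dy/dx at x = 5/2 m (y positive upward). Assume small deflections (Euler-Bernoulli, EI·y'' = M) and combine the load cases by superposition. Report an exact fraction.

θ(5/2) = -7/1600 rad

Load 1 — point force P=13 kN at a=5 m (b=L-a=5):
  θ_1 = -Pb²x(2aL-(3a+b)x)/(2L³EI)  [x≤a] = -13·5²·(5/2)·(2·5·10-(3·5+5)·(5/2))/(2·10³·10000) = -13/6400 rad
Load 2 — uniform load w=3 kN/m over full span:
  θ_2 = -wx(L-x)(L-2x)/(12EI) = -3·(5/2)·(10-(5/2))·(10-2·(5/2))/(12·10000) = -3/1280 rad
Superposition: θ = Σ θ_i = -7/1600 rad ≈ -0.004375 rad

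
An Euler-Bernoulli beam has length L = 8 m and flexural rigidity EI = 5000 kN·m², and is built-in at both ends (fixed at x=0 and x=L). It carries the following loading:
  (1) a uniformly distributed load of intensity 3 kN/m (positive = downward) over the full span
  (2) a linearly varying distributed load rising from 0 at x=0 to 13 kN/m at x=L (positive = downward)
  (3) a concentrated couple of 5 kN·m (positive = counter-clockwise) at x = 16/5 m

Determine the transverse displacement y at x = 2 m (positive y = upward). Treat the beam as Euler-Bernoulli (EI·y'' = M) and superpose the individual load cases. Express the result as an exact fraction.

y(2) = -531/50000 m

Load 1 — uniform load w=3 kN/m over full span:
  y_1 = -wx²(L-x)²/(24EI) = -3·2²·(8-2)²/(24·5000) = -9/2500 m
Load 2 — triangular load w₀=13 kN/m (0→w₀ over full span):
  y_2 = -w₀x²(L-x)²(x+2L)/(120LEI) = -13·2²·(8-2)²·(2+2·8)/(120·8·5000) = -351/50000 m
Load 3 — applied couple M₀=5 kN·m at a=16/5 m (b=L-a=24/5):
  y_3 = (R_Ax³/6 - M_Ax²/2)/EI  [x≤a] with R_A=9/10, M_A=3/5 = ((9/10)·2³/6 - (3/5)·2²/2)/5000 = 0 m
Superposition: y = Σ y_i = -531/50000 m ≈ -0.010620 m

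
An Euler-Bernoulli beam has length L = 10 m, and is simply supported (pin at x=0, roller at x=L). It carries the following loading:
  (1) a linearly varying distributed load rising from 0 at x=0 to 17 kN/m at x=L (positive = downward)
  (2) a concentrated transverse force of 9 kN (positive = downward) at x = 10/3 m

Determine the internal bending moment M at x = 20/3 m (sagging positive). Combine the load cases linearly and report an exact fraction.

M(20/3) = 9310/81 kN·m

Load 1 — triangular load w₀=17 kN/m (0→w₀ over full span):
  M_1 = w₀Lx/6 - w₀x³/(6L) = 17·10·(20/3)/6 - 17·(20/3)³/(6·10) = 8500/81 kN·m
Load 2 — point force P=9 kN at a=10/3 m (b=L-a=20/3):
  M_2 = Pa(L-x)/L  [x>a] = 9·(10/3)·(10-(20/3))/10 = 10 kN·m
Superposition: M = Σ M_i = 9310/81 kN·m ≈ 114.938272 kN·m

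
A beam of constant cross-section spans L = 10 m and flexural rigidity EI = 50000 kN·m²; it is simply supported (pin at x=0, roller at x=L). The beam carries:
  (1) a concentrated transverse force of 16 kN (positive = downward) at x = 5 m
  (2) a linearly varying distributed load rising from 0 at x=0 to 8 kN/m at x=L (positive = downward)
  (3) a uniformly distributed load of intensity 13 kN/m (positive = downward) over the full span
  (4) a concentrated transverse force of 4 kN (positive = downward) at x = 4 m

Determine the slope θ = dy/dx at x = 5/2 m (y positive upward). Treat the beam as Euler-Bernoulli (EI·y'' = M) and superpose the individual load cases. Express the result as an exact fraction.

Load 1 — point force P=16 kN at a=5 m (b=L-a=5):
  θ_1 = -Pb(L²-b²-3x²)/(6LEI)  [x≤a] = -16·5·(10²-5²-3·(5/2)²)/(6·10·50000) = -3/2000 rad
Load 2 — triangular load w₀=8 kN/m (0→w₀ over full span):
  θ_2 = -w₀(7L⁴-30L²x²+15x⁴)/(360LEI) = -8·(7·10⁴-30·10²·(5/2)²+15·(5/2)⁴)/(360·10·50000) = -1327/576000 rad
Load 3 — uniform load w=13 kN/m over full span:
  θ_3 = -w(L³-6Lx²+4x³)/(24EI) = -13·(10³-6·10·(5/2)²+4·(5/2)³)/(24·50000) = -143/19200 rad
Load 4 — point force P=4 kN at a=4 m (b=L-a=6):
  θ_4 = -Pb(L²-b²-3x²)/(6LEI)  [x≤a] = -4·6·(10²-6²-3·(5/2)²)/(6·10·50000) = -181/500000 rad
Superposition: θ = Σ θ_i = -836189/72000000 rad ≈ -0.011614 rad

θ(5/2) = -836189/72000000 rad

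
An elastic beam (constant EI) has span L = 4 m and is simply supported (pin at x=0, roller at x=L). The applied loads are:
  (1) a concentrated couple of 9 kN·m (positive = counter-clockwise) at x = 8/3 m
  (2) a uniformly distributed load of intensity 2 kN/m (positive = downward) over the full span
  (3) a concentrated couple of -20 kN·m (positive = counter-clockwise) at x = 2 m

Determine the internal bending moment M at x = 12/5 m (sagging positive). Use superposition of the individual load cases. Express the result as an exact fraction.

Load 1 — applied couple M₀=9 kN·m at a=8/3 m (b=L-a=4/3):
  M_1 = M₀x/L  [x≤a] = 9·(12/5)/4 = 27/5 kN·m
Load 2 — uniform load w=2 kN/m over full span:
  M_2 = wx(L-x)/2 = 2·(12/5)·(4-(12/5))/2 = 96/25 kN·m
Load 3 — applied couple M₀=-20 kN·m at a=2 m (b=L-a=2):
  M_3 = M₀x/L - M₀  [x>a] = (-20)·(12/5)/4 - (-20) = 8 kN·m
Superposition: M = Σ M_i = 431/25 kN·m ≈ 17.240000 kN·m

M(12/5) = 431/25 kN·m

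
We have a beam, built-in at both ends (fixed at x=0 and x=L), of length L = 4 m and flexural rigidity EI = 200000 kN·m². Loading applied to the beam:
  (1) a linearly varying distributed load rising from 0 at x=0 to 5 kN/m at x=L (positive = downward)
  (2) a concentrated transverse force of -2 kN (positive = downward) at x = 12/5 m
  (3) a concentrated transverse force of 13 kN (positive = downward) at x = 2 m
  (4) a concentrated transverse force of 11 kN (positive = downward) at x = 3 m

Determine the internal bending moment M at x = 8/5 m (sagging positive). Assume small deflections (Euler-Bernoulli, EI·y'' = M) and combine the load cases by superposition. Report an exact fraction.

Load 1 — triangular load w₀=5 kN/m (0→w₀ over full span):
  M_1 = 3w₀Lx/20 - w₀L²/30 - w₀x³/(6L) = 3·5·4·(8/5)/20 - 5·4²/30 - 5·(8/5)³/(6·4) = 32/25 kN·m
Load 2 — point force P=-2 kN at a=12/5 m (b=L-a=8/5):
  M_2 = Pb²(3a+b)x/L³ - Pab²/L²  [x≤a] = (-2)·(8/5)²·(3·(12/5)+(8/5))·(8/5)/4³ - (-2)·(12/5)·(8/5)²/4² = -224/625 kN·m
Load 3 — point force P=13 kN at a=2 m (b=L-a=2):
  M_3 = Pb²(3a+b)x/L³ - Pab²/L²  [x≤a] = 13·2²·(3·2+2)·(8/5)/4³ - 13·2·2²/4² = 39/10 kN·m
Load 4 — point force P=11 kN at a=3 m (b=L-a=1):
  M_4 = Pb²(3a+b)x/L³ - Pab²/L²  [x≤a] = 11·1²·(3·3+1)·(8/5)/4³ - 11·3·1²/4² = 11/16 kN·m
Superposition: M = Σ M_i = 55091/10000 kN·m ≈ 5.509100 kN·m

M(8/5) = 55091/10000 kN·m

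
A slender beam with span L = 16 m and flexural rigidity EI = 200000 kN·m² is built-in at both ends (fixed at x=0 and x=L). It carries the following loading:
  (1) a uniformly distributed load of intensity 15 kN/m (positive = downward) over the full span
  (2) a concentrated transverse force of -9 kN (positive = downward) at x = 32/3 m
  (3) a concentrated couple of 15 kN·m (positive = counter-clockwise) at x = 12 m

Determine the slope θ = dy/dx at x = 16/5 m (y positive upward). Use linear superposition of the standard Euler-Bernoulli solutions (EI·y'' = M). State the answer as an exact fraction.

Load 1 — uniform load w=15 kN/m over full span:
  θ_1 = -wx(L-x)(L-2x)/(12EI) = -15·(16/5)·(16-(16/5))·(16-2·(16/5))/(12·200000) = -192/78125 rad
Load 2 — point force P=-9 kN at a=32/3 m (b=L-a=16/3):
  θ_2 = -Pb²x(2aL-(3a+b)x)/(2L³EI)  [x≤a] = -(-9)·(16/3)²·(16/5)·(2·(32/3)·16-(3·(32/3)+(16/3))·(16/5))/(2·16³·200000) = 26/234375 rad
Load 3 — applied couple M₀=15 kN·m at a=12 m (b=L-a=4):
  θ_3 = (R_Ax²/2 - M_Ax)/EI  [x≤a] with R_A=135/128, M_A=75/16 = ((135/128)·(16/5)²/2 - (75/16)·(16/5))/200000 = -3/62500 rad
Superposition: θ = Σ θ_i = -449/187500 rad ≈ -0.002395 rad

θ(16/5) = -449/187500 rad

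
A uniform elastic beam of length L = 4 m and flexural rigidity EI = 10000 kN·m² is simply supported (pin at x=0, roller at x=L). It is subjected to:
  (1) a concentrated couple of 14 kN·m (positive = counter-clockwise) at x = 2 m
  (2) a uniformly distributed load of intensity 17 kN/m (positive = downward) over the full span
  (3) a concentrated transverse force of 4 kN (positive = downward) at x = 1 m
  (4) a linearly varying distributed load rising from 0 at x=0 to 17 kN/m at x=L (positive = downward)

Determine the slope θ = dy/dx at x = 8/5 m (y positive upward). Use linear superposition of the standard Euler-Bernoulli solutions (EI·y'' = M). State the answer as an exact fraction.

θ(8/5) = -218941/112500000 rad

Load 1 — applied couple M₀=14 kN·m at a=2 m (b=L-a=2):
  θ_1 = (M₀x²/(2L)+C₁)/EI  [x≤a] with C₁=M₀(3b²-L²)/(6L)=-7/3 = (14·(8/5)²/(2·4)+(-7/3))/10000 = 161/750000 rad
Load 2 — uniform load w=17 kN/m over full span:
  θ_2 = -w(L³-6Lx²+4x³)/(24EI) = -17·(4³-6·4·(8/5)²+4·(8/5)³)/(24·10000) = -629/468750 rad
Load 3 — point force P=4 kN at a=1 m (b=L-a=3):
  θ_3 = -Pa(2L²-6Lx+3x²+a²)/(6LEI)  [x>a] = -4·1·(2·4²-6·4·(8/5)+3·(8/5)²+1²)/(6·4·10000) = -19/500000 rad
Load 4 — triangular load w₀=17 kN/m (0→w₀ over full span):
  θ_4 = -w₀(7L⁴-30L²x²+15x⁴)/(360LEI) = -17·(7·4⁴-30·4²·(8/5)²+15·(8/5)⁴)/(360·4·10000) = -5491/7031250 rad
Superposition: θ = Σ θ_i = -218941/112500000 rad ≈ -0.001946 rad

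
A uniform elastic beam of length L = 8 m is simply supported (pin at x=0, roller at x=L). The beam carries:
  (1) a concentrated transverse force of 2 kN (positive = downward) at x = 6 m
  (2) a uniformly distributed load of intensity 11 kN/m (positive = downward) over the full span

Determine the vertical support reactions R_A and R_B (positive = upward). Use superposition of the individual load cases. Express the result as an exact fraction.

R_A = 89/2 kN, R_B = 91/2 kN

Load 1 — point force P=2 kN at a=6 m (b=L-a=2):
  R_A = Pb/L = 2·2/8 = 1/2 kN
  R_B = Pa/L = 2·6/8 = 3/2 kN
Load 2 — uniform load w=11 kN/m over full span:
  R_A = wL/2 = 11·8/2 = 44 kN
  R_B = wL/2 = 11·8/2 = 44 kN
Superposition: R_A = 89/2 kN, R_B = 91/2 kN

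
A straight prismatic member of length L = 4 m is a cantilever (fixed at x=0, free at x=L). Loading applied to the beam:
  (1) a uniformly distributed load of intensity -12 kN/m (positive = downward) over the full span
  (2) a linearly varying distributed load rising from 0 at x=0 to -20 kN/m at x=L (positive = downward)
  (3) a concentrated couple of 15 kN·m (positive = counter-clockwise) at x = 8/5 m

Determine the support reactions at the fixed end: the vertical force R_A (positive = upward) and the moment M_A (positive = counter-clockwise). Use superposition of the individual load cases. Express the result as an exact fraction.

Load 1 — uniform load w=-12 kN/m over full span:
  R_A = wL = (-12)·4 = -48 kN
  M_A = wL²/2 = (-12)·4²/2 = -96 kN·m
Load 2 — triangular load w₀=-20 kN/m (0→w₀ over full span):
  R_A = w₀L/2 = (-20)·4/2 = -40 kN
  M_A = w₀L²/3 = (-20)·4²/3 = -320/3 kN·m
Load 3 — applied couple M₀=15 kN·m at a=8/5 m (b=L-a=12/5):
  R_A = 0 kN
  M_A = -M₀ = -15 kN·m
Superposition: R_A = -88 kN, M_A = -653/3 kN·m

R_A = -88 kN, M_A = -653/3 kN·m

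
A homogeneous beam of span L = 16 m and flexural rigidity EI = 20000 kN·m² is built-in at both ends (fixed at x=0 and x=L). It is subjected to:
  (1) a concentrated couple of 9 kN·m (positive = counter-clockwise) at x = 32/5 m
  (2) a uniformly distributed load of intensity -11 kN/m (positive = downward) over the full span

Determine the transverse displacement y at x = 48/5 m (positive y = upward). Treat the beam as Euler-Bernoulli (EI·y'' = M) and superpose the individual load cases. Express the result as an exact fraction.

y(48/5) = 171264/1953125 m

Load 1 — applied couple M₀=9 kN·m at a=32/5 m (b=L-a=48/5):
  y_1 = (R_Ax³/6 - M_Ax²/2 - M₀(x-a)²/2)/EI  [x>a] with R_A=81/100, M_A=27/25 = ((81/100)·(48/5)³/6 - (27/25)·(48/5)²/2 - 9·((48/5)-(32/5))²/2)/20000 = 2304/1953125 m
Load 2 — uniform load w=-11 kN/m over full span:
  y_2 = -wx²(L-x)²/(24EI) = -(-11)·(48/5)²·(16-(48/5))²/(24·20000) = 33792/390625 m
Superposition: y = Σ y_i = 171264/1953125 m ≈ 0.087687 m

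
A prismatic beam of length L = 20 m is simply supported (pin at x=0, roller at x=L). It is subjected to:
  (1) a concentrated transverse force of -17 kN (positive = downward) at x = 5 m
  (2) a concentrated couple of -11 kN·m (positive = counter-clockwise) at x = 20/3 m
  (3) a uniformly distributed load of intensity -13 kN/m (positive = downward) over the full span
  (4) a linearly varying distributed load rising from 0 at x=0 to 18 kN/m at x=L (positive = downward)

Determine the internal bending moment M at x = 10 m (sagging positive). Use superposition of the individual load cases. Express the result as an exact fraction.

M(10) = -237 kN·m

Load 1 — point force P=-17 kN at a=5 m (b=L-a=15):
  M_1 = Pa(L-x)/L  [x>a] = (-17)·5·(20-10)/20 = -85/2 kN·m
Load 2 — applied couple M₀=-11 kN·m at a=20/3 m (b=L-a=40/3):
  M_2 = M₀x/L - M₀  [x>a] = (-11)·10/20 - (-11) = 11/2 kN·m
Load 3 — uniform load w=-13 kN/m over full span:
  M_3 = wx(L-x)/2 = (-13)·10·(20-10)/2 = -650 kN·m
Load 4 — triangular load w₀=18 kN/m (0→w₀ over full span):
  M_4 = w₀Lx/6 - w₀x³/(6L) = 18·20·10/6 - 18·10³/(6·20) = 450 kN·m
Superposition: M = Σ M_i = -237 kN·m ≈ -237.000000 kN·m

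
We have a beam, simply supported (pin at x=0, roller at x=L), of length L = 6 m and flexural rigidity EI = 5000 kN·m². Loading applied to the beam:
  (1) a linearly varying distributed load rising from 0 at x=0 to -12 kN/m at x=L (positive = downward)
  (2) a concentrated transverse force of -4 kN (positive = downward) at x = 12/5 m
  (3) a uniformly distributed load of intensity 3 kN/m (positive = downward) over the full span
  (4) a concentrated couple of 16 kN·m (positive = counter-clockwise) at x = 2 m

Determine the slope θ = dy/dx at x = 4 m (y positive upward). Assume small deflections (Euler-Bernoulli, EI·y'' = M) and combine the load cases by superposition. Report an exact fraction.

Load 1 — triangular load w₀=-12 kN/m (0→w₀ over full span):
  θ_1 = -w₀(7L⁴-30L²x²+15x⁴)/(360LEI) = -(-12)·(7·6⁴-30·6²·4²+15·4⁴)/(360·6·5000) = -91/18750 rad
Load 2 — point force P=-4 kN at a=12/5 m (b=L-a=18/5):
  θ_2 = -Pa(2L²-6Lx+3x²+a²)/(6LEI)  [x>a] = -(-4)·(12/5)·(2·6²-6·6·4+3·4²+(12/5)²)/(6·6·5000) = -76/78125 rad
Load 3 — uniform load w=3 kN/m over full span:
  θ_3 = -w(L³-6Lx²+4x³)/(24EI) = -3·(6³-6·6·4²+4·4³)/(24·5000) = 13/5000 rad
Load 4 — applied couple M₀=16 kN·m at a=2 m (b=L-a=4):
  θ_4 = (M₀x²/(2L)-M₀(x-a)+C₁)/EI  [x>a] with C₁=M₀(3b²-L²)/(6L)=16/3 = (16·4²/(2·6)-16·(4-2)+(16/3))/5000 = -2/1875 rad
Superposition: θ = Σ θ_i = -2683/625000 rad ≈ -0.004293 rad

θ(4) = -2683/625000 rad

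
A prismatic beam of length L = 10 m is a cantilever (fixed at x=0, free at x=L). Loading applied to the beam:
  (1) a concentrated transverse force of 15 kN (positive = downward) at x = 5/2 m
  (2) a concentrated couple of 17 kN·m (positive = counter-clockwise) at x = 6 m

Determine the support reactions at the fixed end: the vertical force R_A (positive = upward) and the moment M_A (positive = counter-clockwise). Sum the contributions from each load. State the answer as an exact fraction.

R_A = 15 kN, M_A = 41/2 kN·m

Load 1 — point force P=15 kN at a=5/2 m (b=L-a=15/2):
  R_A = P = 15 kN
  M_A = Pa = 15·(5/2) = 75/2 kN·m
Load 2 — applied couple M₀=17 kN·m at a=6 m (b=L-a=4):
  R_A = 0 kN
  M_A = -M₀ = -17 kN·m
Superposition: R_A = 15 kN, M_A = 41/2 kN·m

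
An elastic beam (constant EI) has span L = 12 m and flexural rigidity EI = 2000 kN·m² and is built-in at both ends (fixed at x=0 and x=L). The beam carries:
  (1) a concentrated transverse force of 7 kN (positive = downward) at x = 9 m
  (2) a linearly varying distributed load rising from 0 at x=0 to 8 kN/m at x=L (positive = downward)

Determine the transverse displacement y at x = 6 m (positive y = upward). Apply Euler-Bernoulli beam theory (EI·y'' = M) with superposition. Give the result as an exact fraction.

Load 1 — point force P=7 kN at a=9 m (b=L-a=3):
  y_1 = -Pb²x²(3aL-(3a+b)x)/(6L³EI)  [x≤a] = -7·3²·6²·(3·9·12-(3·9+3)·6)/(6·12³·2000) = -63/4000 m
Load 2 — triangular load w₀=8 kN/m (0→w₀ over full span):
  y_2 = -w₀x²(L-x)²(x+2L)/(120LEI) = -8·6²·(12-6)²·(6+2·12)/(120·12·2000) = -27/250 m
Superposition: y = Σ y_i = -99/800 m ≈ -0.123750 m

y(6) = -99/800 m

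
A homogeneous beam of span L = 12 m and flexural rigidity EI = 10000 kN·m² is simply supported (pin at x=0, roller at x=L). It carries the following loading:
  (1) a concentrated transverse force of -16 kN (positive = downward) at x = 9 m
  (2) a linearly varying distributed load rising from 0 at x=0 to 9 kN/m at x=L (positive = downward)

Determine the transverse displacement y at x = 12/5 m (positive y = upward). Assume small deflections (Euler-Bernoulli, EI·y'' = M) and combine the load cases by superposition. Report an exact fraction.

Load 1 — point force P=-16 kN at a=9 m (b=L-a=3):
  y_1 = -Pbx(L²-b²-x²)/(6LEI)  [x≤a] = -(-16)·3·(12/5)·(12²-3²-(12/5)²)/(6·12·10000) = 3231/156250 m
Load 2 — triangular load w₀=9 kN/m (0→w₀ over full span):
  y_2 = -w₀x(7L⁴-10L²x²+3x⁴)/(360LEI) = -9·(12/5)·(7·12⁴-10·12²·(12/5)²+3·(12/5)⁴)/(360·12·10000) = -668736/9765625 m
Superposition: y = Σ y_i = -933597/19531250 m ≈ -0.047800 m

y(12/5) = -933597/19531250 m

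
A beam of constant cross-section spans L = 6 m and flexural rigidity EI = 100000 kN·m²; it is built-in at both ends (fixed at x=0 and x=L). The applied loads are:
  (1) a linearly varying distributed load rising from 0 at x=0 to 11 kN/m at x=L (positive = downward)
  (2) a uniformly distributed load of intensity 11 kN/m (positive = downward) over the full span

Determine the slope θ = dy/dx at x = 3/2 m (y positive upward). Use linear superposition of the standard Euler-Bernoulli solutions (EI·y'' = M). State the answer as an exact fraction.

θ(3/2) = -35343/128000000 rad

Load 1 — triangular load w₀=11 kN/m (0→w₀ over full span):
  θ_1 = -w₀(2x(L-x)(L-2x)(x+2L)+x²(L-x)²)/(120LEI) = -11·(2·(3/2)·(6-(3/2))·(6-2·(3/2))·((3/2)+2·6)+(3/2)²·(6-(3/2))²)/(120·6·100000) = -11583/128000000 rad
Load 2 — uniform load w=11 kN/m over full span:
  θ_2 = -wx(L-x)(L-2x)/(12EI) = -11·(3/2)·(6-(3/2))·(6-2·(3/2))/(12·100000) = -297/1600000 rad
Superposition: θ = Σ θ_i = -35343/128000000 rad ≈ -0.000276 rad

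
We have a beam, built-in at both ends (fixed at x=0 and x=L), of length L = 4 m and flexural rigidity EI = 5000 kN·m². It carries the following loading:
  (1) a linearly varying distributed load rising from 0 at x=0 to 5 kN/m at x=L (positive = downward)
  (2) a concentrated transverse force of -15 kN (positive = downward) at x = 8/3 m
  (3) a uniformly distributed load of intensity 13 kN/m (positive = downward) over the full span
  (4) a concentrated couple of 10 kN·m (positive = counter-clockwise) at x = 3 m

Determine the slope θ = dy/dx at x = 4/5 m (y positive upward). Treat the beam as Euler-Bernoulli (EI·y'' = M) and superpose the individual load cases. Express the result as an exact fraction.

Load 1 — triangular load w₀=5 kN/m (0→w₀ over full span):
  θ_1 = -w₀(2x(L-x)(L-2x)(x+2L)+x²(L-x)²)/(120LEI) = -5·(2·(4/5)·(4-(4/5))·(4-2·(4/5))·((4/5)+2·4)+(4/5)²·(4-(4/5))²)/(120·4·5000) = -56/234375 rad
Load 2 — point force P=-15 kN at a=8/3 m (b=L-a=4/3):
  θ_2 = -Pb²x(2aL-(3a+b)x)/(2L³EI)  [x≤a] = -(-15)·(4/3)²·(4/5)·(2·(8/3)·4-(3·(8/3)+(4/3))·(4/5))/(2·4³·5000) = 13/28125 rad
Load 3 — uniform load w=13 kN/m over full span:
  θ_3 = -wx(L-x)(L-2x)/(12EI) = -13·(4/5)·(4-(4/5))·(4-2·(4/5))/(12·5000) = -104/78125 rad
Load 4 — applied couple M₀=10 kN·m at a=3 m (b=L-a=1):
  θ_4 = (R_Ax²/2 - M_Ax)/EI  [x≤a] with R_A=45/16, M_A=25/8 = ((45/16)·(4/5)²/2 - (25/8)·(4/5))/5000 = -1/3125 rad
Superposition: θ = Σ θ_i = -1004/703125 rad ≈ -0.001428 rad

θ(4/5) = -1004/703125 rad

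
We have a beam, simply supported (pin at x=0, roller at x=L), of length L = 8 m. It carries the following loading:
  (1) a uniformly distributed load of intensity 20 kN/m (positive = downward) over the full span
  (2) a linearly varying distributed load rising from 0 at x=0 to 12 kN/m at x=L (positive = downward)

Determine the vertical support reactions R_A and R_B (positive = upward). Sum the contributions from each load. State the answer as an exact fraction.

R_A = 96 kN, R_B = 112 kN

Load 1 — uniform load w=20 kN/m over full span:
  R_A = wL/2 = 20·8/2 = 80 kN
  R_B = wL/2 = 20·8/2 = 80 kN
Load 2 — triangular load w₀=12 kN/m (0→w₀ over full span):
  R_A = w₀L/6 = 12·8/6 = 16 kN
  R_B = w₀L/3 = 12·8/3 = 32 kN
Superposition: R_A = 96 kN, R_B = 112 kN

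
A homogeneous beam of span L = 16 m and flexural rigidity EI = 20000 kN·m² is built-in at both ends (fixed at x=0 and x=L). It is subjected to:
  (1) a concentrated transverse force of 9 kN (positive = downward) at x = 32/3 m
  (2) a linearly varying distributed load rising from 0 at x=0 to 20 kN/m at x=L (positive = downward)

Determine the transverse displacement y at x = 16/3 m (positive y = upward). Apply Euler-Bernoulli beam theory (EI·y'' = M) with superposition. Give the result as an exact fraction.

Load 1 — point force P=9 kN at a=32/3 m (b=L-a=16/3):
  y_1 = -Pb²x²(3aL-(3a+b)x)/(6L³EI)  [x≤a] = -9·(16/3)²·(16/3)²·(3·(32/3)·16-(3·(32/3)+(16/3))·(16/3))/(6·16³·20000) = -704/151875 m
Load 2 — triangular load w₀=20 kN/m (0→w₀ over full span):
  y_2 = -w₀x²(L-x)²(x+2L)/(120LEI) = -20·(16/3)²·(16-(16/3))²·((16/3)+2·16)/(120·16·20000) = -28672/455625 m
Superposition: y = Σ y_i = -30784/455625 m ≈ -0.067564 m

y(16/3) = -30784/455625 m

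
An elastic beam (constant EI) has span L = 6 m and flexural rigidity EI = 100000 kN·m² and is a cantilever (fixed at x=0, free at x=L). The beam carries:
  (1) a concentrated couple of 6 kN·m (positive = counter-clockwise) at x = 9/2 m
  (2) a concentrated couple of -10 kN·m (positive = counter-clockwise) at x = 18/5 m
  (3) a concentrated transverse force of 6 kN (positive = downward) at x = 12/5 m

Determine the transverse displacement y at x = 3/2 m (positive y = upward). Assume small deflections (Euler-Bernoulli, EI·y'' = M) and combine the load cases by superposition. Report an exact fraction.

y(3/2) = -693/4000000 m

Load 1 — applied couple M₀=6 kN·m at a=9/2 m (b=L-a=3/2):
  y_1 = M₀x²/(2EI)  [x≤a] = 6·(3/2)²/(2·100000) = 27/400000 m
Load 2 — applied couple M₀=-10 kN·m at a=18/5 m (b=L-a=12/5):
  y_2 = M₀x²/(2EI)  [x≤a] = (-10)·(3/2)²/(2·100000) = -9/80000 m
Load 3 — point force P=6 kN at a=12/5 m (b=L-a=18/5):
  y_3 = -Px²(3a-x)/(6EI)  [x≤a] = -6·(3/2)²·(3·(12/5)-(3/2))/(6·100000) = -513/4000000 m
Superposition: y = Σ y_i = -693/4000000 m ≈ -0.000173 m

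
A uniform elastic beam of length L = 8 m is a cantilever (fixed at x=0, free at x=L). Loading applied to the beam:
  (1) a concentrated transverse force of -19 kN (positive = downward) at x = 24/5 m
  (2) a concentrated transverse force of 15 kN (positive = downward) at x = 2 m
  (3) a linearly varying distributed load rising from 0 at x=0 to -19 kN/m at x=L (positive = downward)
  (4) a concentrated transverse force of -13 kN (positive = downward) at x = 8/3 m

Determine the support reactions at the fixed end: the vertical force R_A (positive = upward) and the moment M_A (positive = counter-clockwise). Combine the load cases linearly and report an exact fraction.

R_A = -93 kN, M_A = -2506/5 kN·m

Load 1 — point force P=-19 kN at a=24/5 m (b=L-a=16/5):
  R_A = P = (-19) = -19 kN
  M_A = Pa = (-19)·(24/5) = -456/5 kN·m
Load 2 — point force P=15 kN at a=2 m (b=L-a=6):
  R_A = P = 15 kN
  M_A = Pa = 15·2 = 30 kN·m
Load 3 — triangular load w₀=-19 kN/m (0→w₀ over full span):
  R_A = w₀L/2 = (-19)·8/2 = -76 kN
  M_A = w₀L²/3 = (-19)·8²/3 = -1216/3 kN·m
Load 4 — point force P=-13 kN at a=8/3 m (b=L-a=16/3):
  R_A = P = (-13) = -13 kN
  M_A = Pa = (-13)·(8/3) = -104/3 kN·m
Superposition: R_A = -93 kN, M_A = -2506/5 kN·m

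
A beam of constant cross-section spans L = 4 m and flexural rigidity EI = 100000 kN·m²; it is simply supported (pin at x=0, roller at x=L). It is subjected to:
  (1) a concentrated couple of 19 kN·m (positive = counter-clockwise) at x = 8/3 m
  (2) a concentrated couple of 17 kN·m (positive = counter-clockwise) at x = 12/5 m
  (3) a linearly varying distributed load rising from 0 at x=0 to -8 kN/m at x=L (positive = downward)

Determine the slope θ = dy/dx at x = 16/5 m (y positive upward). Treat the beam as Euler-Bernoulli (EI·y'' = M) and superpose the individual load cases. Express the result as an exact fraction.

Load 1 — applied couple M₀=19 kN·m at a=8/3 m (b=L-a=4/3):
  θ_1 = (M₀x²/(2L)-M₀(x-a)+C₁)/EI  [x>a] with C₁=M₀(3b²-L²)/(6L)=-76/9 = (19·(16/5)²/(2·4)-19·((16/5)-(8/3))+(-76/9))/100000 = 323/5625000 rad
Load 2 — applied couple M₀=17 kN·m at a=12/5 m (b=L-a=8/5):
  θ_2 = (M₀x²/(2L)-M₀(x-a)+C₁)/EI  [x>a] with C₁=M₀(3b²-L²)/(6L)=-442/75 = (17·(16/5)²/(2·4)-17·((16/5)-(12/5))+(-442/75))/100000 = 17/750000 rad
Load 3 — triangular load w₀=-8 kN/m (0→w₀ over full span):
  θ_3 = -w₀(7L⁴-30L²x²+15x⁴)/(360LEI) = -(-8)·(7·4⁴-30·4²·(16/5)²+15·(16/5)⁴)/(360·4·100000) = -1514/17578125 rad
Superposition: θ = Σ θ_i = -1699/281250000 rad ≈ -0.000006 rad

θ(16/5) = -1699/281250000 rad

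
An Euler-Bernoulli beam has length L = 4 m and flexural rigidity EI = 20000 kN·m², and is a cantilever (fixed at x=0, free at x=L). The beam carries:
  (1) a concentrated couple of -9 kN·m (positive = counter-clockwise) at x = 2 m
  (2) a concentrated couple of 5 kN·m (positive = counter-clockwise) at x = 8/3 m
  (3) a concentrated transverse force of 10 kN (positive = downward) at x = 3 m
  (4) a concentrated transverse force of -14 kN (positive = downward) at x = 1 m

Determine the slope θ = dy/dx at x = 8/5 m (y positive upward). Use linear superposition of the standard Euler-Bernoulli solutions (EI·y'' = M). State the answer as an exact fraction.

Load 1 — applied couple M₀=-9 kN·m at a=2 m (b=L-a=2):
  θ_1 = M₀x/EI  [x≤a] = (-9)·(8/5)/20000 = -9/12500 rad
Load 2 — applied couple M₀=5 kN·m at a=8/3 m (b=L-a=4/3):
  θ_2 = M₀x/EI  [x≤a] = 5·(8/5)/20000 = 1/2500 rad
Load 3 — point force P=10 kN at a=3 m (b=L-a=1):
  θ_3 = -Px(2a-x)/(2EI)  [x≤a] = -10·(8/5)·(2·3-(8/5))/(2·20000) = -11/6250 rad
Load 4 — point force P=-14 kN at a=1 m (b=L-a=3):
  θ_4 = -Pa²/(2EI)  [x>a] = -(-14)·1²/(2·20000) = 7/20000 rad
Superposition: θ = Σ θ_i = -173/100000 rad ≈ -0.001730 rad

θ(8/5) = -173/100000 rad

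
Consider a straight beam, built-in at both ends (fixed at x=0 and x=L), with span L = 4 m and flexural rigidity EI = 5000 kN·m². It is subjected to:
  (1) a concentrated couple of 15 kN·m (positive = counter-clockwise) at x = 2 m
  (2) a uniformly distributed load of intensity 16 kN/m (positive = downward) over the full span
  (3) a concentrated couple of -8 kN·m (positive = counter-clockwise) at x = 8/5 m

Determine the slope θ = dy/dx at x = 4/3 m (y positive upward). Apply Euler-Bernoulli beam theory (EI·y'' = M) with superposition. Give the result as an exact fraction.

θ(4/3) = -1924/1265625 rad

Load 1 — applied couple M₀=15 kN·m at a=2 m (b=L-a=2):
  θ_1 = (R_Ax²/2 - M_Ax)/EI  [x≤a] with R_A=45/8, M_A=15/4 = ((45/8)·(4/3)²/2 - (15/4)·(4/3))/5000 = 0 rad
Load 2 — uniform load w=16 kN/m over full span:
  θ_2 = -wx(L-x)(L-2x)/(12EI) = -16·(4/3)·(4-(4/3))·(4-2·(4/3))/(12·5000) = -64/50625 rad
Load 3 — applied couple M₀=-8 kN·m at a=8/5 m (b=L-a=12/5):
  θ_3 = (R_Ax²/2 - M_Ax)/EI  [x≤a] with R_A=-72/25, M_A=-24/25 = ((-72/25)·(4/3)²/2 - (-24/25)·(4/3))/5000 = -4/15625 rad
Superposition: θ = Σ θ_i = -1924/1265625 rad ≈ -0.001520 rad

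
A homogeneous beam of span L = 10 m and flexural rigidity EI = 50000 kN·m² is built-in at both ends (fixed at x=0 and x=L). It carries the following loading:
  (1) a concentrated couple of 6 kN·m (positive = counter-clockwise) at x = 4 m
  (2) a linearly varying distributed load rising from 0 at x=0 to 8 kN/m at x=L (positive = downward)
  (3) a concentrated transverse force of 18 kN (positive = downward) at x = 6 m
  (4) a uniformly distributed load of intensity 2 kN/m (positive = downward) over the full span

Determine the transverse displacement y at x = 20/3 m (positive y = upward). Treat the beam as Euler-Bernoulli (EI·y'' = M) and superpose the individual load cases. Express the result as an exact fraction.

y(20/3) = -713/182250 m

Load 1 — applied couple M₀=6 kN·m at a=4 m (b=L-a=6):
  y_1 = (R_Ax³/6 - M_Ax²/2 - M₀(x-a)²/2)/EI  [x>a] with R_A=108/125, M_A=18/25 = ((108/125)·(20/3)³/6 - (18/25)·(20/3)²/2 - 6·((20/3)-4)²/2)/50000 = 1/9375 m
Load 2 — triangular load w₀=8 kN/m (0→w₀ over full span):
  y_2 = -w₀x²(L-x)²(x+2L)/(120LEI) = -8·(20/3)²·(10-(20/3))²·((20/3)+2·10)/(120·10·50000) = -32/18225 m
Load 3 — point force P=18 kN at a=6 m (b=L-a=4):
  y_3 = -Pa²(L-x)²(3bL-(3b+a)(L-x))/(6L³EI)  [x>a] = -18·6²·(10-(20/3))²·(3·4·10-(3·4+6)·(10-(20/3)))/(6·10³·50000) = -9/6250 m
Load 4 — uniform load w=2 kN/m over full span:
  y_4 = -wx²(L-x)²/(24EI) = -2·(20/3)²·(10-(20/3))²/(24·50000) = -1/1215 m
Superposition: y = Σ y_i = -713/182250 m ≈ -0.003912 m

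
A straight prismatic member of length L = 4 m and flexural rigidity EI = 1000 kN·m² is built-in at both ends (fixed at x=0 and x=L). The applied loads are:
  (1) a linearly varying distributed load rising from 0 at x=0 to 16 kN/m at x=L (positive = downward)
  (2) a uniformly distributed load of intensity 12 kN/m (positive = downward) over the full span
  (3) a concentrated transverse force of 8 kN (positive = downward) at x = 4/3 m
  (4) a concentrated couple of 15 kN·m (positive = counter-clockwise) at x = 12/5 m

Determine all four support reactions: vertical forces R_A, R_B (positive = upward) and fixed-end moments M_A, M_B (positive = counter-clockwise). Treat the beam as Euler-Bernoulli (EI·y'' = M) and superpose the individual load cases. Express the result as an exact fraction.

Load 1 — triangular load w₀=16 kN/m (0→w₀ over full span):
  R_A = 3w₀L/20 = 3·16·4/20 = 48/5 kN
  M_A = w₀L²/30 = 16·4²/30 = 128/15 kN·m
  R_B = 7w₀L/20 = 7·16·4/20 = 112/5 kN
  M_B = -w₀L²/20 = -16·4²/20 = -64/5 kN·m
Load 2 — uniform load w=12 kN/m over full span:
  R_A = wL/2 = 12·4/2 = 24 kN
  M_A = wL²/12 = 12·4²/12 = 16 kN·m
  R_B = wL/2 = 12·4/2 = 24 kN
  M_B = -wL²/12 = -12·4²/12 = -16 kN·m
Load 3 — point force P=8 kN at a=4/3 m (b=L-a=8/3):
  R_A = Pb²(3a+b)/L³ = 8·(8/3)²·(3·(4/3)+(8/3))/4³ = 160/27 kN
  M_A = Pab²/L² = 8·(4/3)·(8/3)²/4² = 128/27 kN·m
  R_B = Pa²(a+3b)/L³ = 8·(4/3)²·((4/3)+3·(8/3))/4³ = 56/27 kN
  M_B = -Pa²b/L² = -8·(4/3)²·(8/3)/4² = -64/27 kN·m
Load 4 — applied couple M₀=15 kN·m at a=12/5 m (b=L-a=8/5):
  R_A = 6M₀ab/L³ = 6·15·(12/5)·(8/5)/4³ = 27/5 kN
  M_A = M₀b(2a-b)/L² = 15·(8/5)·(2·(12/5)-(8/5))/4² = 24/5 kN·m
  R_B = -6M₀ab/L³ = -6·15·(12/5)·(8/5)/4³ = -27/5 kN
  M_B = M₀a(2b-a)/L² = 15·(12/5)·(2·(8/5)-(12/5))/4² = 9/5 kN·m
Superposition: R_A = 1213/27 kN, M_A = 920/27 kN·m, R_B = 1163/27 kN, M_B = -793/27 kN·m

R_A = 1213/27 kN, M_A = 920/27 kN·m, R_B = 1163/27 kN, M_B = -793/27 kN·m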